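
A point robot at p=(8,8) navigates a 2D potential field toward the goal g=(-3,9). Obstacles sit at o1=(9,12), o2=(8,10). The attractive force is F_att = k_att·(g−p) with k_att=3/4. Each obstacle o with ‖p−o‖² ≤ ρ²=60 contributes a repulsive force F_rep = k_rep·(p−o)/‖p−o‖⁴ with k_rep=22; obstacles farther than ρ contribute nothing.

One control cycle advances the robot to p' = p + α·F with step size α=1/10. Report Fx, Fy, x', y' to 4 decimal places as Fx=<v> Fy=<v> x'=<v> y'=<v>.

Fx=-8.3261 Fy=-2.3045 x'=7.1674 y'=7.7696

F_att = 3/4·(g−p) = 3/4·(-11,1) = (-8.2500,0.7500)
o1: d²=17 ≤ ρ²=60; F_rep = 22·(-1,-4)/17² = (-0.0761,-0.3045)
o2: d²=4 ≤ ρ²=60; F_rep = 22·(0,-2)/4² = (0.0000,-2.7500)
F = F_att + ΣF_rep = (-8.3261,-2.3045)
p' = p + 1/10·F = (7.1674,7.7696)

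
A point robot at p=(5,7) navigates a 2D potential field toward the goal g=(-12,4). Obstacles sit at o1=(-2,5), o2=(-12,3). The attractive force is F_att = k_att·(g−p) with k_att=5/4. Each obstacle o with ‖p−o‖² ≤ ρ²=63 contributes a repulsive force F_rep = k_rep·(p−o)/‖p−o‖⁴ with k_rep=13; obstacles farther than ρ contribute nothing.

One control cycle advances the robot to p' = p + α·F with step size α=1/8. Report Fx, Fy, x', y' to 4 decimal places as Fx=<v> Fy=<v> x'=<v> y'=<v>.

Fx=-21.2176 Fy=-3.7407 x'=2.3478 y'=6.5324

F_att = 5/4·(g−p) = 5/4·(-17,-3) = (-21.2500,-3.7500)
o1: d²=53 ≤ ρ²=63; F_rep = 13·(7,2)/53² = (0.0324,0.0093)
o2: d²=305 > ρ²=63 → inactive
F = F_att + ΣF_rep = (-21.2176,-3.7407)
p' = p + 1/8·F = (2.3478,6.5324)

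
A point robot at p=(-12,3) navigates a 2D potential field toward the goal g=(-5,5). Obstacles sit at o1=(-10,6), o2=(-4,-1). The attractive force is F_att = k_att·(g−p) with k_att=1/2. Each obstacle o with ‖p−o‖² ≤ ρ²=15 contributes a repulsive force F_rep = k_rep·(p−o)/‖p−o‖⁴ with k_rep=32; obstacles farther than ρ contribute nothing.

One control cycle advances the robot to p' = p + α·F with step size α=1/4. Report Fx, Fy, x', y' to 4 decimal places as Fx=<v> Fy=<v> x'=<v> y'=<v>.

F_att = 1/2·(g−p) = 1/2·(7,2) = (3.5000,1.0000)
o1: d²=13 ≤ ρ²=15; F_rep = 32·(-2,-3)/13² = (-0.3787,-0.5680)
o2: d²=80 > ρ²=15 → inactive
F = F_att + ΣF_rep = (3.1213,0.4320)
p' = p + 1/4·F = (-11.2197,3.1080)

Fx=3.1213 Fy=0.4320 x'=-11.2197 y'=3.1080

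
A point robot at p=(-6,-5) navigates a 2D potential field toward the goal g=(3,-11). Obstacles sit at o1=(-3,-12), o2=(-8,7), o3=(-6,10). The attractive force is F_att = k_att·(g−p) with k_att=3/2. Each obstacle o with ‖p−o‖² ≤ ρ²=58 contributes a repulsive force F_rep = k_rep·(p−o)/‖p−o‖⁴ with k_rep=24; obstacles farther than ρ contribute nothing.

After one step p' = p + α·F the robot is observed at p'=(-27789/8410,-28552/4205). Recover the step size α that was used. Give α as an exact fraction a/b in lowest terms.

α = 1/5

F_att = 3/2·(g−p) = 3/2·(9,-6) = (13.5000,-9.0000)
o1: d²=58 ≤ ρ²=58; F_rep = 24·(-3,7)/58² = (-0.0214,0.0499)
o2: d²=148 > ρ²=58 → inactive
o3: d²=225 > ρ²=58 → inactive
F = F_att + ΣF_rep = (13.4786,-8.9501)
Δp = p'−p = (2.6957,-1.7900); α = Δx/Fx = (22671/8410) / (22671/1682) = 1/5
check: Δy/Fy = (-7527/4205) / (-7527/841) = 1/5 ✓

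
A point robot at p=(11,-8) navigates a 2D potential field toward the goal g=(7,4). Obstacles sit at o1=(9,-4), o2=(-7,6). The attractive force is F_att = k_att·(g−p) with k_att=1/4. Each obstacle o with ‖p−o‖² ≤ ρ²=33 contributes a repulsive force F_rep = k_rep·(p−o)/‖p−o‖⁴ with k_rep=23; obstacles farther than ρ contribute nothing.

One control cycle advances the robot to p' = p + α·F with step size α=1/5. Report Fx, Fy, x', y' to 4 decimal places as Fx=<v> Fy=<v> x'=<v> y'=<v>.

F_att = 1/4·(g−p) = 1/4·(-4,12) = (-1.0000,3.0000)
o1: d²=20 ≤ ρ²=33; F_rep = 23·(2,-4)/20² = (0.1150,-0.2300)
o2: d²=520 > ρ²=33 → inactive
F = F_att + ΣF_rep = (-0.8850,2.7700)
p' = p + 1/5·F = (10.8230,-7.4460)

Fx=-0.8850 Fy=2.7700 x'=10.8230 y'=-7.4460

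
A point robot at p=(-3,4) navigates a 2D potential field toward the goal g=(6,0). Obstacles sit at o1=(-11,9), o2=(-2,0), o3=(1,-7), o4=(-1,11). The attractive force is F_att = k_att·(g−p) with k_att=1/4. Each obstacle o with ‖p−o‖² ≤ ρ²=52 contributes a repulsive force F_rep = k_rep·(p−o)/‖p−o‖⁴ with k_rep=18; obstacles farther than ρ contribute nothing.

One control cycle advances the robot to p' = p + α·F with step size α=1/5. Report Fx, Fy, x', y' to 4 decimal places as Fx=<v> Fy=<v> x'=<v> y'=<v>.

F_att = 1/4·(g−p) = 1/4·(9,-4) = (2.2500,-1.0000)
o1: d²=89 > ρ²=52 → inactive
o2: d²=17 ≤ ρ²=52; F_rep = 18·(-1,4)/17² = (-0.0623,0.2491)
o3: d²=137 > ρ²=52 → inactive
o4: d²=53 > ρ²=52 → inactive
F = F_att + ΣF_rep = (2.1877,-0.7509)
p' = p + 1/5·F = (-2.5625,3.8498)

Fx=2.1877 Fy=-0.7509 x'=-2.5625 y'=3.8498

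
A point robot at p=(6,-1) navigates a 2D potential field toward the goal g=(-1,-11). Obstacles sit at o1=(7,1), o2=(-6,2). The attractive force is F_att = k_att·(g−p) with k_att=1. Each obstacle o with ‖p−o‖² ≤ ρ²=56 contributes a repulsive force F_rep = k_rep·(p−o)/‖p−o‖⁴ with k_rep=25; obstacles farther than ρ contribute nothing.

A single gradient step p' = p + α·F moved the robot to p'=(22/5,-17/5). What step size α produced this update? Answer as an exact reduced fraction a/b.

F_att = 1·(g−p) = 1·(-7,-10) = (-7.0000,-10.0000)
o1: d²=5 ≤ ρ²=56; F_rep = 25·(-1,-2)/5² = (-1.0000,-2.0000)
o2: d²=153 > ρ²=56 → inactive
F = F_att + ΣF_rep = (-8.0000,-12.0000)
Δp = p'−p = (-1.6000,-2.4000); α = Δx/Fx = (-8/5) / (-8) = 1/5
check: Δy/Fy = (-12/5) / (-12) = 1/5 ✓

α = 1/5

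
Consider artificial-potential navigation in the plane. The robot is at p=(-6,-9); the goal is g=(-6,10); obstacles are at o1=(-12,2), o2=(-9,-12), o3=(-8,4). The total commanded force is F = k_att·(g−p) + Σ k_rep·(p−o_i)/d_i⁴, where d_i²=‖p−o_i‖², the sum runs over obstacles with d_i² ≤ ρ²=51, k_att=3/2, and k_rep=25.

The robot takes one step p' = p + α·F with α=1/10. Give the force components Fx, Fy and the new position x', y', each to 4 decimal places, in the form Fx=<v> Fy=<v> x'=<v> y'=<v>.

Fx=0.2315 Fy=28.7315 x'=-5.9769 y'=-6.1269

F_att = 3/2·(g−p) = 3/2·(0,19) = (0.0000,28.5000)
o1: d²=157 > ρ²=51 → inactive
o2: d²=18 ≤ ρ²=51; F_rep = 25·(3,3)/18² = (0.2315,0.2315)
o3: d²=173 > ρ²=51 → inactive
F = F_att + ΣF_rep = (0.2315,28.7315)
p' = p + 1/10·F = (-5.9769,-6.1269)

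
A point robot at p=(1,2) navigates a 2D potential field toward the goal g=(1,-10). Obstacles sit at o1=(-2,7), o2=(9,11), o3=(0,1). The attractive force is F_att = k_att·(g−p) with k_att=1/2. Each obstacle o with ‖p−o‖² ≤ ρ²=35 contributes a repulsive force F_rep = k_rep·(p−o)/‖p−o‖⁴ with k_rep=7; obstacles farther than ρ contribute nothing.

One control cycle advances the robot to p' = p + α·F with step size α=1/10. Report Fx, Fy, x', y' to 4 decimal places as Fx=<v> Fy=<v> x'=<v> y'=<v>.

Fx=1.7682 Fy=-4.2803 x'=1.1768 y'=1.5720

F_att = 1/2·(g−p) = 1/2·(0,-12) = (0.0000,-6.0000)
o1: d²=34 ≤ ρ²=35; F_rep = 7·(3,-5)/34² = (0.0182,-0.0303)
o2: d²=145 > ρ²=35 → inactive
o3: d²=2 ≤ ρ²=35; F_rep = 7·(1,1)/2² = (1.7500,1.7500)
F = F_att + ΣF_rep = (1.7682,-4.2803)
p' = p + 1/10·F = (1.1768,1.5720)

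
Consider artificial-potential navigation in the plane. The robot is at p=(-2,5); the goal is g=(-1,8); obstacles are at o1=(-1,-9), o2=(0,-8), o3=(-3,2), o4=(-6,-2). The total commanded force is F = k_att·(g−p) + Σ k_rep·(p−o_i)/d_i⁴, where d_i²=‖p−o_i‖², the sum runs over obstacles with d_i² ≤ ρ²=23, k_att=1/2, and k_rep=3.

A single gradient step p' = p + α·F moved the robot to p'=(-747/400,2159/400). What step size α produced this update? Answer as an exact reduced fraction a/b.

F_att = 1/2·(g−p) = 1/2·(1,3) = (0.5000,1.5000)
o1: d²=197 > ρ²=23 → inactive
o2: d²=173 > ρ²=23 → inactive
o3: d²=10 ≤ ρ²=23; F_rep = 3·(1,3)/10² = (0.0300,0.0900)
o4: d²=65 > ρ²=23 → inactive
F = F_att + ΣF_rep = (0.5300,1.5900)
Δp = p'−p = (0.1325,0.3975); α = Δx/Fx = (53/400) / (53/100) = 1/4
check: Δy/Fy = (159/400) / (159/100) = 1/4 ✓

α = 1/4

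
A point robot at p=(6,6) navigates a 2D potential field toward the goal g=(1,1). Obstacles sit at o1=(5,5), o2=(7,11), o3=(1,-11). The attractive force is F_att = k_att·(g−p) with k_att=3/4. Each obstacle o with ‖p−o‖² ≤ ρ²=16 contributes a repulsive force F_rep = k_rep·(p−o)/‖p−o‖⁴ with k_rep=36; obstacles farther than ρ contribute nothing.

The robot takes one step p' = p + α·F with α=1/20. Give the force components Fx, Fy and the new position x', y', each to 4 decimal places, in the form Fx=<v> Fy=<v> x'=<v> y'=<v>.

Fx=5.2500 Fy=5.2500 x'=6.2625 y'=6.2625

F_att = 3/4·(g−p) = 3/4·(-5,-5) = (-3.7500,-3.7500)
o1: d²=2 ≤ ρ²=16; F_rep = 36·(1,1)/2² = (9.0000,9.0000)
o2: d²=26 > ρ²=16 → inactive
o3: d²=314 > ρ²=16 → inactive
F = F_att + ΣF_rep = (5.2500,5.2500)
p' = p + 1/20·F = (6.2625,6.2625)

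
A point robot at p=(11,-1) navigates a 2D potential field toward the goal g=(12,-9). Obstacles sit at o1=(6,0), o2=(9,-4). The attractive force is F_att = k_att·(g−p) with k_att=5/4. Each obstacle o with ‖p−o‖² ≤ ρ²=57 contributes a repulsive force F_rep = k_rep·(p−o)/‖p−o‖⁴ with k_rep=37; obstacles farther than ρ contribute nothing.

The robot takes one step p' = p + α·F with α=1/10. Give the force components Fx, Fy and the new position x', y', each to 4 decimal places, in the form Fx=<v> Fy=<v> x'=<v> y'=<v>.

Fx=1.9615 Fy=-9.3979 x'=11.1962 y'=-1.9398

F_att = 5/4·(g−p) = 5/4·(1,-8) = (1.2500,-10.0000)
o1: d²=26 ≤ ρ²=57; F_rep = 37·(5,-1)/26² = (0.2737,-0.0547)
o2: d²=13 ≤ ρ²=57; F_rep = 37·(2,3)/13² = (0.4379,0.6568)
F = F_att + ΣF_rep = (1.9615,-9.3979)
p' = p + 1/10·F = (11.1962,-1.9398)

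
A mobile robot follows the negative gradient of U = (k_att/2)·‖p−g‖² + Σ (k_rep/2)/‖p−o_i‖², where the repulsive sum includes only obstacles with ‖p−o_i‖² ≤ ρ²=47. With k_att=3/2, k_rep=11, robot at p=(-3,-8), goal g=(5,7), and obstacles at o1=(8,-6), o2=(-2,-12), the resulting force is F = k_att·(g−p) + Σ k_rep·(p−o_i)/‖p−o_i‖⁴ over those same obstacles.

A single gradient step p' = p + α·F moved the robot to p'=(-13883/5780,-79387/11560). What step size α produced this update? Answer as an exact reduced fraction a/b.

F_att = 3/2·(g−p) = 3/2·(8,15) = (12.0000,22.5000)
o1: d²=125 > ρ²=47 → inactive
o2: d²=17 ≤ ρ²=47; F_rep = 11·(-1,4)/17² = (-0.0381,0.1522)
F = F_att + ΣF_rep = (11.9619,22.6522)
Δp = p'−p = (0.5981,1.1326); α = Δx/Fx = (3457/5780) / (3457/289) = 1/20
check: Δy/Fy = (13093/11560) / (13093/578) = 1/20 ✓

α = 1/20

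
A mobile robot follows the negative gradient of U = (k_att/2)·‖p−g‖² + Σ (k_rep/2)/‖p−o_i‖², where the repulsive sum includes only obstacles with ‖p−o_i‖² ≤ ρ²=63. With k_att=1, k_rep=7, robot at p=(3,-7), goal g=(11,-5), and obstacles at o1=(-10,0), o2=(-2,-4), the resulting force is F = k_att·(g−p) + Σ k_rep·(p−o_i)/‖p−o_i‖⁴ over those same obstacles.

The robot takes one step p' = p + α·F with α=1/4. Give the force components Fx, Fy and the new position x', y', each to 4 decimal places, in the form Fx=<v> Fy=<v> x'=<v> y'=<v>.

Fx=8.0303 Fy=1.9818 x'=5.0076 y'=-6.5045

F_att = 1·(g−p) = 1·(8,2) = (8.0000,2.0000)
o1: d²=218 > ρ²=63 → inactive
o2: d²=34 ≤ ρ²=63; F_rep = 7·(5,-3)/34² = (0.0303,-0.0182)
F = F_att + ΣF_rep = (8.0303,1.9818)
p' = p + 1/4·F = (5.0076,-6.5045)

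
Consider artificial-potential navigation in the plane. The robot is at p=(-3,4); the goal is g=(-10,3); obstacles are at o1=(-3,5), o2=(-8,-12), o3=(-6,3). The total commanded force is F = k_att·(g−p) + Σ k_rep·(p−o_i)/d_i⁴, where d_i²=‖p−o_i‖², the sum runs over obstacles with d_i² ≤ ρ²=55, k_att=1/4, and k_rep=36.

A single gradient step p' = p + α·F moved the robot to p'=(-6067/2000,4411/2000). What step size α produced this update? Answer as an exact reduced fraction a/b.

F_att = 1/4·(g−p) = 1/4·(-7,-1) = (-1.7500,-0.2500)
o1: d²=1 ≤ ρ²=55; F_rep = 36·(0,-1)/1² = (0.0000,-36.0000)
o2: d²=281 > ρ²=55 → inactive
o3: d²=10 ≤ ρ²=55; F_rep = 36·(3,1)/10² = (1.0800,0.3600)
F = F_att + ΣF_rep = (-0.6700,-35.8900)
Δp = p'−p = (-0.0335,-1.7945); α = Δx/Fx = (-67/2000) / (-67/100) = 1/20
check: Δy/Fy = (-3589/2000) / (-3589/100) = 1/20 ✓

α = 1/20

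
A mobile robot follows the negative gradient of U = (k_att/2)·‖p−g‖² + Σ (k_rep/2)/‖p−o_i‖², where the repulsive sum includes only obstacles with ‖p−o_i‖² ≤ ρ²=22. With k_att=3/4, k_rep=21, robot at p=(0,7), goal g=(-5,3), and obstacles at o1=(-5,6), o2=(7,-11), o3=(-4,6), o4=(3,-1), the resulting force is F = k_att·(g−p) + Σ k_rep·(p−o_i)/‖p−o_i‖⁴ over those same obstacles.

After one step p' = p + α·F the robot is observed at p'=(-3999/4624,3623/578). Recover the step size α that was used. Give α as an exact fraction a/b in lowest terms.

F_att = 3/4·(g−p) = 3/4·(-5,-4) = (-3.7500,-3.0000)
o1: d²=26 > ρ²=22 → inactive
o2: d²=373 > ρ²=22 → inactive
o3: d²=17 ≤ ρ²=22; F_rep = 21·(4,1)/17² = (0.2907,0.0727)
o4: d²=73 > ρ²=22 → inactive
F = F_att + ΣF_rep = (-3.4593,-2.9273)
Δp = p'−p = (-0.8648,-0.7318); α = Δx/Fx = (-3999/4624) / (-3999/1156) = 1/4
check: Δy/Fy = (-423/578) / (-846/289) = 1/4 ✓

α = 1/4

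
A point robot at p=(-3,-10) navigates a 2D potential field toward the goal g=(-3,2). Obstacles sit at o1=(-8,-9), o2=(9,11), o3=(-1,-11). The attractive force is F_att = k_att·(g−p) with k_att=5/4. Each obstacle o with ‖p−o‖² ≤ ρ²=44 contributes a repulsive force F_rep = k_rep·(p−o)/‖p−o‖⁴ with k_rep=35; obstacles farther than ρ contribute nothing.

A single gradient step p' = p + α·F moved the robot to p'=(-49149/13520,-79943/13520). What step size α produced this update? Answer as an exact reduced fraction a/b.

α = 1/4

F_att = 5/4·(g−p) = 5/4·(0,12) = (0.0000,15.0000)
o1: d²=26 ≤ ρ²=44; F_rep = 35·(5,-1)/26² = (0.2589,-0.0518)
o2: d²=585 > ρ²=44 → inactive
o3: d²=5 ≤ ρ²=44; F_rep = 35·(-2,1)/5² = (-2.8000,1.4000)
F = F_att + ΣF_rep = (-2.5411,16.3482)
Δp = p'−p = (-0.6353,4.0871); α = Δx/Fx = (-8589/13520) / (-8589/3380) = 1/4
check: Δy/Fy = (55257/13520) / (55257/3380) = 1/4 ✓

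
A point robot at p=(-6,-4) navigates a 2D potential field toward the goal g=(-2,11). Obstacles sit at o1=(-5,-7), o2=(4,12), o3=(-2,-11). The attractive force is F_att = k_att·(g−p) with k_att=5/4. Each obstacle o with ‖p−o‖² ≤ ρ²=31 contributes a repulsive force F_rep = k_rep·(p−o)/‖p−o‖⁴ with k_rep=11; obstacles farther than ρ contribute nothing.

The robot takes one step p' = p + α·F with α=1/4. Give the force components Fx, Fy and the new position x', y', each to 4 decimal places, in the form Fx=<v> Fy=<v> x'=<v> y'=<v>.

Fx=4.8900 Fy=19.0800 x'=-4.7775 y'=0.7700

F_att = 5/4·(g−p) = 5/4·(4,15) = (5.0000,18.7500)
o1: d²=10 ≤ ρ²=31; F_rep = 11·(-1,3)/10² = (-0.1100,0.3300)
o2: d²=356 > ρ²=31 → inactive
o3: d²=65 > ρ²=31 → inactive
F = F_att + ΣF_rep = (4.8900,19.0800)
p' = p + 1/4·F = (-4.7775,0.7700)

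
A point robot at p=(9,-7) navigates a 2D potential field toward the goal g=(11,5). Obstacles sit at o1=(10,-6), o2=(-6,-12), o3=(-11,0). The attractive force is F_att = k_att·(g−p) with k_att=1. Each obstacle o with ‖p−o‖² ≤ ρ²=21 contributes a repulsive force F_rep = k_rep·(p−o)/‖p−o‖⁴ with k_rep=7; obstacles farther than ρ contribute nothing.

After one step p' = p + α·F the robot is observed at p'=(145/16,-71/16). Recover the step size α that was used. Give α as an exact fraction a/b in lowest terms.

F_att = 1·(g−p) = 1·(2,12) = (2.0000,12.0000)
o1: d²=2 ≤ ρ²=21; F_rep = 7·(-1,-1)/2² = (-1.7500,-1.7500)
o2: d²=250 > ρ²=21 → inactive
o3: d²=449 > ρ²=21 → inactive
F = F_att + ΣF_rep = (0.2500,10.2500)
Δp = p'−p = (0.0625,2.5625); α = Δx/Fx = (1/16) / (1/4) = 1/4
check: Δy/Fy = (41/16) / (41/4) = 1/4 ✓

α = 1/4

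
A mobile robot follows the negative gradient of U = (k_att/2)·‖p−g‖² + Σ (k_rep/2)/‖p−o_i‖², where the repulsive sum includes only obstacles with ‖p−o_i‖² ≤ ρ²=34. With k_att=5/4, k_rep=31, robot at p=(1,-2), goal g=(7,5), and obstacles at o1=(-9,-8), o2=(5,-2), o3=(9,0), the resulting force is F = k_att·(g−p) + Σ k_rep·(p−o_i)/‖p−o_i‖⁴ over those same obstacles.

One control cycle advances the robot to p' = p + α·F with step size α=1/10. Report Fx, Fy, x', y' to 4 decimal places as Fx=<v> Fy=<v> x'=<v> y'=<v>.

Fx=7.0156 Fy=8.7500 x'=1.7016 y'=-1.1250

F_att = 5/4·(g−p) = 5/4·(6,7) = (7.5000,8.7500)
o1: d²=136 > ρ²=34 → inactive
o2: d²=16 ≤ ρ²=34; F_rep = 31·(-4,0)/16² = (-0.4844,0.0000)
o3: d²=68 > ρ²=34 → inactive
F = F_att + ΣF_rep = (7.0156,8.7500)
p' = p + 1/10·F = (1.7016,-1.1250)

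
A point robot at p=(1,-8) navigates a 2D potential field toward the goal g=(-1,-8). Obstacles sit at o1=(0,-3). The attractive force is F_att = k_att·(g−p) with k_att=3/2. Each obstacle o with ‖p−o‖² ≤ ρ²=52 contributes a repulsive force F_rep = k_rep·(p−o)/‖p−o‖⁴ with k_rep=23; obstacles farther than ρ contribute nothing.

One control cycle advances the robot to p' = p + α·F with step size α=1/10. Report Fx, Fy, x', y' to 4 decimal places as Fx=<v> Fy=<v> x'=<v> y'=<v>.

Fx=-2.9660 Fy=-0.1701 x'=0.7034 y'=-8.0170

F_att = 3/2·(g−p) = 3/2·(-2,0) = (-3.0000,0.0000)
o1: d²=26 ≤ ρ²=52; F_rep = 23·(1,-5)/26² = (0.0340,-0.1701)
F = F_att + ΣF_rep = (-2.9660,-0.1701)
p' = p + 1/10·F = (0.7034,-8.0170)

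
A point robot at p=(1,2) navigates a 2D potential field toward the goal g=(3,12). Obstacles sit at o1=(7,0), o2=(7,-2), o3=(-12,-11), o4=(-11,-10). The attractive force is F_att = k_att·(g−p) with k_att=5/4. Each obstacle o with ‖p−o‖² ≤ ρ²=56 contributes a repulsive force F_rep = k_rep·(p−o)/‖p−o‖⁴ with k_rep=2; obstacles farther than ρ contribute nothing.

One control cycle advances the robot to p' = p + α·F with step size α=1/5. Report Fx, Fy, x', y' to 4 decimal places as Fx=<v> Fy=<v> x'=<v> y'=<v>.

F_att = 5/4·(g−p) = 5/4·(2,10) = (2.5000,12.5000)
o1: d²=40 ≤ ρ²=56; F_rep = 2·(-6,2)/40² = (-0.0075,0.0025)
o2: d²=52 ≤ ρ²=56; F_rep = 2·(-6,4)/52² = (-0.0044,0.0030)
o3: d²=338 > ρ²=56 → inactive
o4: d²=288 > ρ²=56 → inactive
F = F_att + ΣF_rep = (2.4881,12.5055)
p' = p + 1/5·F = (1.4976,4.5011)

Fx=2.4881 Fy=12.5055 x'=1.4976 y'=4.5011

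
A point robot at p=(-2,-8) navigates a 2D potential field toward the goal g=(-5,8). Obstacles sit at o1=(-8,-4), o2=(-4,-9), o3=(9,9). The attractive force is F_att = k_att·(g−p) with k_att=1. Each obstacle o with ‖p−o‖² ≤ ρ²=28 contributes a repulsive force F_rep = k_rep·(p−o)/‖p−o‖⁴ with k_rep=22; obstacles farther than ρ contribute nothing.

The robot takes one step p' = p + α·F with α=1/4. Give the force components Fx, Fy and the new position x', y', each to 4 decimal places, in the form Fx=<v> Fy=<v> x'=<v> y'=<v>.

F_att = 1·(g−p) = 1·(-3,16) = (-3.0000,16.0000)
o1: d²=52 > ρ²=28 → inactive
o2: d²=5 ≤ ρ²=28; F_rep = 22·(2,1)/5² = (1.7600,0.8800)
o3: d²=410 > ρ²=28 → inactive
F = F_att + ΣF_rep = (-1.2400,16.8800)
p' = p + 1/4·F = (-2.3100,-3.7800)

Fx=-1.2400 Fy=16.8800 x'=-2.3100 y'=-3.7800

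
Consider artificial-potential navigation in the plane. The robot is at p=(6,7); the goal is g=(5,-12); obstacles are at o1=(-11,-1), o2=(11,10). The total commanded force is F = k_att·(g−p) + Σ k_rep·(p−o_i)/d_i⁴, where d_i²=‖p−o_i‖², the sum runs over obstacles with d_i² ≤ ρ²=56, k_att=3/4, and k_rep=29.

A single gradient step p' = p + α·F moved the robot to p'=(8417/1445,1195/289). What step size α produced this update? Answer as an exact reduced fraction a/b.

F_att = 3/4·(g−p) = 3/4·(-1,-19) = (-0.7500,-14.2500)
o1: d²=353 > ρ²=56 → inactive
o2: d²=34 ≤ ρ²=56; F_rep = 29·(-5,-3)/34² = (-0.1254,-0.0753)
F = F_att + ΣF_rep = (-0.8754,-14.3253)
Δp = p'−p = (-0.1751,-2.8651); α = Δx/Fx = (-253/1445) / (-253/289) = 1/5
check: Δy/Fy = (-828/289) / (-4140/289) = 1/5 ✓

α = 1/5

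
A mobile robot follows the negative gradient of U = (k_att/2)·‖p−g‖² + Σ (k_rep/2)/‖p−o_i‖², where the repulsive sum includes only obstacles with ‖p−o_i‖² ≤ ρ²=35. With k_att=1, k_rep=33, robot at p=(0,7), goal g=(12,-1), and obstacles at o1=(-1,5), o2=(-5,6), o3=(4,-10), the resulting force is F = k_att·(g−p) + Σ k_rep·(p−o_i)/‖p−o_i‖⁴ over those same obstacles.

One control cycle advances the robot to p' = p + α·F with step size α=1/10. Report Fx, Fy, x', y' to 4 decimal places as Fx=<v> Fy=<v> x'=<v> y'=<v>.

F_att = 1·(g−p) = 1·(12,-8) = (12.0000,-8.0000)
o1: d²=5 ≤ ρ²=35; F_rep = 33·(1,2)/5² = (1.3200,2.6400)
o2: d²=26 ≤ ρ²=35; F_rep = 33·(5,1)/26² = (0.2441,0.0488)
o3: d²=305 > ρ²=35 → inactive
F = F_att + ΣF_rep = (13.5641,-5.3112)
p' = p + 1/10·F = (1.3564,6.4689)

Fx=13.5641 Fy=-5.3112 x'=1.3564 y'=6.4689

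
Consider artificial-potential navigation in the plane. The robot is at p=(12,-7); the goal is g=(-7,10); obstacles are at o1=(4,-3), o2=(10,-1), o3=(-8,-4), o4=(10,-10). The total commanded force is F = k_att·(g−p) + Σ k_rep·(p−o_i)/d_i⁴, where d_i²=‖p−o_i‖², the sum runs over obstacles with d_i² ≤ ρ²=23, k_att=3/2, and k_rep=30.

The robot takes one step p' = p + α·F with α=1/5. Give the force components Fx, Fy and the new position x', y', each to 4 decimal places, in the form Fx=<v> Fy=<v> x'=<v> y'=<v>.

Fx=-28.1450 Fy=26.0325 x'=6.3710 y'=-1.7935

F_att = 3/2·(g−p) = 3/2·(-19,17) = (-28.5000,25.5000)
o1: d²=80 > ρ²=23 → inactive
o2: d²=40 > ρ²=23 → inactive
o3: d²=409 > ρ²=23 → inactive
o4: d²=13 ≤ ρ²=23; F_rep = 30·(2,3)/13² = (0.3550,0.5325)
F = F_att + ΣF_rep = (-28.1450,26.0325)
p' = p + 1/5·F = (6.3710,-1.7935)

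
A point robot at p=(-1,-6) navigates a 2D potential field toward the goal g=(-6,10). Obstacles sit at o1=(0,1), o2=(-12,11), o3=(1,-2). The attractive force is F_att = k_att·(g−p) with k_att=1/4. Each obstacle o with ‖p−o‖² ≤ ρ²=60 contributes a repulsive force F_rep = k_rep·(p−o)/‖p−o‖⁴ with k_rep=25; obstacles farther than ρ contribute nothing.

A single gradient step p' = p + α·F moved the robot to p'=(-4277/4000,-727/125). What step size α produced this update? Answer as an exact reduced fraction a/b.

F_att = 1/4·(g−p) = 1/4·(-5,16) = (-1.2500,4.0000)
o1: d²=50 ≤ ρ²=60; F_rep = 25·(-1,-7)/50² = (-0.0100,-0.0700)
o2: d²=410 > ρ²=60 → inactive
o3: d²=20 ≤ ρ²=60; F_rep = 25·(-2,-4)/20² = (-0.1250,-0.2500)
F = F_att + ΣF_rep = (-1.3850,3.6800)
Δp = p'−p = (-0.0693,0.1840); α = Δx/Fx = (-277/4000) / (-277/200) = 1/20
check: Δy/Fy = (23/125) / (92/25) = 1/20 ✓

α = 1/20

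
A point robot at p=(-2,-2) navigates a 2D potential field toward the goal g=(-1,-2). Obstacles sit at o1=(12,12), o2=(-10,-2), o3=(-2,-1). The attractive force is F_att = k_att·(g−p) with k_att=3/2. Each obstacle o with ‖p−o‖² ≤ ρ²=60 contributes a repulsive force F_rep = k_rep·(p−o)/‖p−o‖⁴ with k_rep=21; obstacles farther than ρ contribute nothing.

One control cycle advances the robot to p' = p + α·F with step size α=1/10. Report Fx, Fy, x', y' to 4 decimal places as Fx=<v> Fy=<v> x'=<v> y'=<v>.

Fx=1.5000 Fy=-21.0000 x'=-1.8500 y'=-4.1000

F_att = 3/2·(g−p) = 3/2·(1,0) = (1.5000,0.0000)
o1: d²=392 > ρ²=60 → inactive
o2: d²=64 > ρ²=60 → inactive
o3: d²=1 ≤ ρ²=60; F_rep = 21·(0,-1)/1² = (0.0000,-21.0000)
F = F_att + ΣF_rep = (1.5000,-21.0000)
p' = p + 1/10·F = (-1.8500,-4.1000)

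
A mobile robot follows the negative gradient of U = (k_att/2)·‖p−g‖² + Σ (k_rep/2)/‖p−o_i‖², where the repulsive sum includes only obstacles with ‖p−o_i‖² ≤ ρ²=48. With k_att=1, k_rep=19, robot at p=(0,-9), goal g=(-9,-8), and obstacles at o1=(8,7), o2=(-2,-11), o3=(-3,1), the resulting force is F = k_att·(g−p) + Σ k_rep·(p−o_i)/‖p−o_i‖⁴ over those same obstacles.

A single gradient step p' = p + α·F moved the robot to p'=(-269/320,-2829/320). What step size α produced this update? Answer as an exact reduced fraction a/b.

α = 1/10

F_att = 1·(g−p) = 1·(-9,1) = (-9.0000,1.0000)
o1: d²=320 > ρ²=48 → inactive
o2: d²=8 ≤ ρ²=48; F_rep = 19·(2,2)/8² = (0.5938,0.5938)
o3: d²=109 > ρ²=48 → inactive
F = F_att + ΣF_rep = (-8.4062,1.5938)
Δp = p'−p = (-0.8406,0.1594); α = Δx/Fx = (-269/320) / (-269/32) = 1/10
check: Δy/Fy = (51/320) / (51/32) = 1/10 ✓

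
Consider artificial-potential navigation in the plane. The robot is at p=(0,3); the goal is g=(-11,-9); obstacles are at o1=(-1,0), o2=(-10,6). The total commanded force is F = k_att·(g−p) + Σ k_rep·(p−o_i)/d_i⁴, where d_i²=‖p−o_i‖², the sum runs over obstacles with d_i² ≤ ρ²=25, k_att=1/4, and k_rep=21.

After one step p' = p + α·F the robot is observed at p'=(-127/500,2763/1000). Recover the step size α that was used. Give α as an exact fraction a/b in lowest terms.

α = 1/10

F_att = 1/4·(g−p) = 1/4·(-11,-12) = (-2.7500,-3.0000)
o1: d²=10 ≤ ρ²=25; F_rep = 21·(1,3)/10² = (0.2100,0.6300)
o2: d²=109 > ρ²=25 → inactive
F = F_att + ΣF_rep = (-2.5400,-2.3700)
Δp = p'−p = (-0.2540,-0.2370); α = Δx/Fx = (-127/500) / (-127/50) = 1/10
check: Δy/Fy = (-237/1000) / (-237/100) = 1/10 ✓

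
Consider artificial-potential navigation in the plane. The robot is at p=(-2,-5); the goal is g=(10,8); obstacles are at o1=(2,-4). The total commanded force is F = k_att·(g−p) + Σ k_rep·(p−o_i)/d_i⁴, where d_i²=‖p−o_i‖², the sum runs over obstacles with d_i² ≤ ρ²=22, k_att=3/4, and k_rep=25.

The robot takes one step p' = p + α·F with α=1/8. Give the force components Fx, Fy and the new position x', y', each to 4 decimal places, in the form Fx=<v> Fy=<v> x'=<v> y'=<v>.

Fx=8.6540 Fy=9.6635 x'=-0.9183 y'=-3.7921

F_att = 3/4·(g−p) = 3/4·(12,13) = (9.0000,9.7500)
o1: d²=17 ≤ ρ²=22; F_rep = 25·(-4,-1)/17² = (-0.3460,-0.0865)
F = F_att + ΣF_rep = (8.6540,9.6635)
p' = p + 1/8·F = (-0.9183,-3.7921)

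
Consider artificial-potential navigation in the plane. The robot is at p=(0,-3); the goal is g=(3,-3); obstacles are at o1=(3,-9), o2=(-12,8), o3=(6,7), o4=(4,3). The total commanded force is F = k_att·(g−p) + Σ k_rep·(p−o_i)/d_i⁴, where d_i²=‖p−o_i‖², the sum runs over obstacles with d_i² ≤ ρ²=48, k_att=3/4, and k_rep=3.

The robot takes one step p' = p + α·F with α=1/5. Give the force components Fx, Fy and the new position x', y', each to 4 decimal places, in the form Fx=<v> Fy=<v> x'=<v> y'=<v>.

F_att = 3/4·(g−p) = 3/4·(3,0) = (2.2500,0.0000)
o1: d²=45 ≤ ρ²=48; F_rep = 3·(-3,6)/45² = (-0.0044,0.0089)
o2: d²=265 > ρ²=48 → inactive
o3: d²=136 > ρ²=48 → inactive
o4: d²=52 > ρ²=48 → inactive
F = F_att + ΣF_rep = (2.2456,0.0089)
p' = p + 1/5·F = (0.4491,-2.9982)

Fx=2.2456 Fy=0.0089 x'=0.4491 y'=-2.9982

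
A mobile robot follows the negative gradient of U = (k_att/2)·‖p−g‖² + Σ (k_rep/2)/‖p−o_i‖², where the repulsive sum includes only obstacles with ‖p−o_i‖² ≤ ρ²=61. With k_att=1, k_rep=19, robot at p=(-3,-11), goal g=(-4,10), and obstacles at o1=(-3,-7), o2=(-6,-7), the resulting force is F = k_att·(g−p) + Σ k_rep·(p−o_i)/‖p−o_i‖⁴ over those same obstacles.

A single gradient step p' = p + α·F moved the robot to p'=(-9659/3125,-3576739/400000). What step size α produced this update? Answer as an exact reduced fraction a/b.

F_att = 1·(g−p) = 1·(-1,21) = (-1.0000,21.0000)
o1: d²=16 ≤ ρ²=61; F_rep = 19·(0,-4)/16² = (0.0000,-0.2969)
o2: d²=25 ≤ ρ²=61; F_rep = 19·(3,-4)/25² = (0.0912,-0.1216)
F = F_att + ΣF_rep = (-0.9088,20.5815)
Δp = p'−p = (-0.0909,2.0582); α = Δx/Fx = (-284/3125) / (-568/625) = 1/10
check: Δy/Fy = (823261/400000) / (823261/40000) = 1/10 ✓

α = 1/10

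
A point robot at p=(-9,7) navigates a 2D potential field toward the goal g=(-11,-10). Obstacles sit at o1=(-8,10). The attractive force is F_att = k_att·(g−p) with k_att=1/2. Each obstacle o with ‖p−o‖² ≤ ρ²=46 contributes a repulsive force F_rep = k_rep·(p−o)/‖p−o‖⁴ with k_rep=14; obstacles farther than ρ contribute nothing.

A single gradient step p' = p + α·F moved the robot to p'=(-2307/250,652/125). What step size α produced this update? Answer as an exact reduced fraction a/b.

α = 1/5

F_att = 1/2·(g−p) = 1/2·(-2,-17) = (-1.0000,-8.5000)
o1: d²=10 ≤ ρ²=46; F_rep = 14·(-1,-3)/10² = (-0.1400,-0.4200)
F = F_att + ΣF_rep = (-1.1400,-8.9200)
Δp = p'−p = (-0.2280,-1.7840); α = Δx/Fx = (-57/250) / (-57/50) = 1/5
check: Δy/Fy = (-223/125) / (-223/25) = 1/5 ✓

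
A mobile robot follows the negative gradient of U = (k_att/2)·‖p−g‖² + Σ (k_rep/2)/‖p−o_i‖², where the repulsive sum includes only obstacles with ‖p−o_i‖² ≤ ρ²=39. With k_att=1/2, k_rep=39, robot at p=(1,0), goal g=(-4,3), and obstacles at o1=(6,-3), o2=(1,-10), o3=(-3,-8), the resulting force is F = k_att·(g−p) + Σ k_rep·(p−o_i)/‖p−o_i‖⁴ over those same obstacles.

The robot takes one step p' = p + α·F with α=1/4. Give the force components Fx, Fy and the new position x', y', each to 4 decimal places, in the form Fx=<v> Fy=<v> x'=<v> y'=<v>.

F_att = 1/2·(g−p) = 1/2·(-5,3) = (-2.5000,1.5000)
o1: d²=34 ≤ ρ²=39; F_rep = 39·(-5,3)/34² = (-0.1687,0.1012)
o2: d²=100 > ρ²=39 → inactive
o3: d²=80 > ρ²=39 → inactive
F = F_att + ΣF_rep = (-2.6687,1.6012)
p' = p + 1/4·F = (0.3328,0.4003)

Fx=-2.6687 Fy=1.6012 x'=0.3328 y'=0.4003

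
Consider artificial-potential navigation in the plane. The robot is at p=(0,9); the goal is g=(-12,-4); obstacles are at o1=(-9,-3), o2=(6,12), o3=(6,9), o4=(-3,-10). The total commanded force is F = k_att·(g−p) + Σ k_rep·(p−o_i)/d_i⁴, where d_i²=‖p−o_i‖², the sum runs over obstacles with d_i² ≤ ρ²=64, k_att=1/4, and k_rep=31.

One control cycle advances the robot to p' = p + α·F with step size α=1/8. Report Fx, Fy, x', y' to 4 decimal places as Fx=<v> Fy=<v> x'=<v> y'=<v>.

F_att = 1/4·(g−p) = 1/4·(-12,-13) = (-3.0000,-3.2500)
o1: d²=225 > ρ²=64 → inactive
o2: d²=45 ≤ ρ²=64; F_rep = 31·(-6,-3)/45² = (-0.0919,-0.0459)
o3: d²=36 ≤ ρ²=64; F_rep = 31·(-6,0)/36² = (-0.1435,0.0000)
o4: d²=370 > ρ²=64 → inactive
F = F_att + ΣF_rep = (-3.2354,-3.2959)
p' = p + 1/8·F = (-0.4044,8.5880)

Fx=-3.2354 Fy=-3.2959 x'=-0.4044 y'=8.5880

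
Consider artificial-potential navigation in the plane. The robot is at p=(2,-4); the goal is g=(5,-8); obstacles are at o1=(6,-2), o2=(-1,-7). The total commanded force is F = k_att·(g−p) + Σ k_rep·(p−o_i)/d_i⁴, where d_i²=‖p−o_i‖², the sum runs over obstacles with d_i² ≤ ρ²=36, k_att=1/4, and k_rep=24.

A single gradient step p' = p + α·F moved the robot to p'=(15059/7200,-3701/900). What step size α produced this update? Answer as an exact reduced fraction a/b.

F_att = 1/4·(g−p) = 1/4·(3,-4) = (0.7500,-1.0000)
o1: d²=20 ≤ ρ²=36; F_rep = 24·(-4,-2)/20² = (-0.2400,-0.1200)
o2: d²=18 ≤ ρ²=36; F_rep = 24·(3,3)/18² = (0.2222,0.2222)
F = F_att + ΣF_rep = (0.7322,-0.8978)
Δp = p'−p = (0.0915,-0.1122); α = Δx/Fx = (659/7200) / (659/900) = 1/8
check: Δy/Fy = (-101/900) / (-202/225) = 1/8 ✓

α = 1/8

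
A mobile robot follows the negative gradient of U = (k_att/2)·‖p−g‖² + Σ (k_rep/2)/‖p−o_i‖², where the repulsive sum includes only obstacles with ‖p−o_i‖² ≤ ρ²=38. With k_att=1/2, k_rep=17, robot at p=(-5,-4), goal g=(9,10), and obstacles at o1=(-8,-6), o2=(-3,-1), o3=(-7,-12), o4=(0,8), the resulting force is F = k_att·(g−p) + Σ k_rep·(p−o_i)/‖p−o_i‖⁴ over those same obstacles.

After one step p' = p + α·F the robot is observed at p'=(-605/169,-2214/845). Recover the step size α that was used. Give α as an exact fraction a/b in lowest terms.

α = 1/5

F_att = 1/2·(g−p) = 1/2·(14,14) = (7.0000,7.0000)
o1: d²=13 ≤ ρ²=38; F_rep = 17·(3,2)/13² = (0.3018,0.2012)
o2: d²=13 ≤ ρ²=38; F_rep = 17·(-2,-3)/13² = (-0.2012,-0.3018)
o3: d²=68 > ρ²=38 → inactive
o4: d²=169 > ρ²=38 → inactive
F = F_att + ΣF_rep = (7.1006,6.8994)
Δp = p'−p = (1.4201,1.3799); α = Δx/Fx = (240/169) / (1200/169) = 1/5
check: Δy/Fy = (1166/845) / (1166/169) = 1/5 ✓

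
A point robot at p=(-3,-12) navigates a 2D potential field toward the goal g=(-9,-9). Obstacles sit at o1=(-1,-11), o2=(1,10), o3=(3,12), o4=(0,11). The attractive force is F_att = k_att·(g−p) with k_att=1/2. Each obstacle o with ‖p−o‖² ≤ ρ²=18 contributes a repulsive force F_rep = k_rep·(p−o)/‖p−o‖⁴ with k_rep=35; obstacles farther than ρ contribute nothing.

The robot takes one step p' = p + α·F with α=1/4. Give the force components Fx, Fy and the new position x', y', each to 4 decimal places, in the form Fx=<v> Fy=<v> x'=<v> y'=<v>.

F_att = 1/2·(g−p) = 1/2·(-6,3) = (-3.0000,1.5000)
o1: d²=5 ≤ ρ²=18; F_rep = 35·(-2,-1)/5² = (-2.8000,-1.4000)
o2: d²=500 > ρ²=18 → inactive
o3: d²=612 > ρ²=18 → inactive
o4: d²=538 > ρ²=18 → inactive
F = F_att + ΣF_rep = (-5.8000,0.1000)
p' = p + 1/4·F = (-4.4500,-11.9750)

Fx=-5.8000 Fy=0.1000 x'=-4.4500 y'=-11.9750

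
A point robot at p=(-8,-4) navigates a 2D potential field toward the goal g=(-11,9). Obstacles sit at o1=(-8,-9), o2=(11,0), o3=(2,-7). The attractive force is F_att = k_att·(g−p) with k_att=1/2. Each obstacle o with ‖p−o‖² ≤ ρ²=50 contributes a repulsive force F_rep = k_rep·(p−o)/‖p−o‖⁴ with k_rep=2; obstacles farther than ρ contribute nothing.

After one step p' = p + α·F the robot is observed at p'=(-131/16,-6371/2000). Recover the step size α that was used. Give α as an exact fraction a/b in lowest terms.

F_att = 1/2·(g−p) = 1/2·(-3,13) = (-1.5000,6.5000)
o1: d²=25 ≤ ρ²=50; F_rep = 2·(0,5)/25² = (0.0000,0.0160)
o2: d²=377 > ρ²=50 → inactive
o3: d²=109 > ρ²=50 → inactive
F = F_att + ΣF_rep = (-1.5000,6.5160)
Δp = p'−p = (-0.1875,0.8145); α = Δx/Fx = (-3/16) / (-3/2) = 1/8
check: Δy/Fy = (1629/2000) / (1629/250) = 1/8 ✓

α = 1/8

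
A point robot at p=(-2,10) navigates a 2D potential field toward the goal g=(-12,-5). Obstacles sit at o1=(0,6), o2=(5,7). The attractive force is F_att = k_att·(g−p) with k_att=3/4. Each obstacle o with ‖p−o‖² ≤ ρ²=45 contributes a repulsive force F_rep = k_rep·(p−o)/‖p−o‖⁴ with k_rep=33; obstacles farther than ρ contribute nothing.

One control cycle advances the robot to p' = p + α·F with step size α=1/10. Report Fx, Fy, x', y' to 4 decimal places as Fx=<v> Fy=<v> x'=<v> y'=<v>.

Fx=-7.6650 Fy=-10.9200 x'=-2.7665 y'=8.9080

F_att = 3/4·(g−p) = 3/4·(-10,-15) = (-7.5000,-11.2500)
o1: d²=20 ≤ ρ²=45; F_rep = 33·(-2,4)/20² = (-0.1650,0.3300)
o2: d²=58 > ρ²=45 → inactive
F = F_att + ΣF_rep = (-7.6650,-10.9200)
p' = p + 1/10·F = (-2.7665,8.9080)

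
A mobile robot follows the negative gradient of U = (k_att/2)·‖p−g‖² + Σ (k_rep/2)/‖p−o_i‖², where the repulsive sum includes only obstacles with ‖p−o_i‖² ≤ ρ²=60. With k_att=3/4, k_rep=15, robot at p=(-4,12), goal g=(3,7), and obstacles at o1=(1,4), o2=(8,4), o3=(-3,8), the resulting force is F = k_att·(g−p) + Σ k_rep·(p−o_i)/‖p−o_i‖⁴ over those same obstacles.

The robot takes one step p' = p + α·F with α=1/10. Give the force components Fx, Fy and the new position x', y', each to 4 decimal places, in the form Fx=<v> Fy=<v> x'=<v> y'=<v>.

Fx=5.1981 Fy=-3.5424 x'=-3.4802 y'=11.6458

F_att = 3/4·(g−p) = 3/4·(7,-5) = (5.2500,-3.7500)
o1: d²=89 > ρ²=60 → inactive
o2: d²=208 > ρ²=60 → inactive
o3: d²=17 ≤ ρ²=60; F_rep = 15·(-1,4)/17² = (-0.0519,0.2076)
F = F_att + ΣF_rep = (5.1981,-3.5424)
p' = p + 1/10·F = (-3.4802,11.6458)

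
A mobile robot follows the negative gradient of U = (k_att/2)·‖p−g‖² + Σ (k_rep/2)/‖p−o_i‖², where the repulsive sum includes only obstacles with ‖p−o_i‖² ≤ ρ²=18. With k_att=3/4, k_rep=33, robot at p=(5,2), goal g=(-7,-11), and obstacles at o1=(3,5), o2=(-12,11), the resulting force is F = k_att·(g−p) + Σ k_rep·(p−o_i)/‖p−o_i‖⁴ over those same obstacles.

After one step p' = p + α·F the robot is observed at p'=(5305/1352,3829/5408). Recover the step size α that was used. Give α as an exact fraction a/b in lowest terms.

F_att = 3/4·(g−p) = 3/4·(-12,-13) = (-9.0000,-9.7500)
o1: d²=13 ≤ ρ²=18; F_rep = 33·(2,-3)/13² = (0.3905,-0.5858)
o2: d²=370 > ρ²=18 → inactive
F = F_att + ΣF_rep = (-8.6095,-10.3358)
Δp = p'−p = (-1.0762,-1.2920); α = Δx/Fx = (-1455/1352) / (-1455/169) = 1/8
check: Δy/Fy = (-6987/5408) / (-6987/676) = 1/8 ✓

α = 1/8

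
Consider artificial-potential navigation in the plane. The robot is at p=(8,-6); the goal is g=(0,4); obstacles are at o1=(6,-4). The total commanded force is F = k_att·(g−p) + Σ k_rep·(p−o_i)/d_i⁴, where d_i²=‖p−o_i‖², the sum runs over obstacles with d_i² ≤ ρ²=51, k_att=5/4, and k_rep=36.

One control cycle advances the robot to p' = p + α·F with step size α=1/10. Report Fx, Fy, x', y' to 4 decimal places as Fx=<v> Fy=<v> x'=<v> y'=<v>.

F_att = 5/4·(g−p) = 5/4·(-8,10) = (-10.0000,12.5000)
o1: d²=8 ≤ ρ²=51; F_rep = 36·(2,-2)/8² = (1.1250,-1.1250)
F = F_att + ΣF_rep = (-8.8750,11.3750)
p' = p + 1/10·F = (7.1125,-4.8625)

Fx=-8.8750 Fy=11.3750 x'=7.1125 y'=-4.8625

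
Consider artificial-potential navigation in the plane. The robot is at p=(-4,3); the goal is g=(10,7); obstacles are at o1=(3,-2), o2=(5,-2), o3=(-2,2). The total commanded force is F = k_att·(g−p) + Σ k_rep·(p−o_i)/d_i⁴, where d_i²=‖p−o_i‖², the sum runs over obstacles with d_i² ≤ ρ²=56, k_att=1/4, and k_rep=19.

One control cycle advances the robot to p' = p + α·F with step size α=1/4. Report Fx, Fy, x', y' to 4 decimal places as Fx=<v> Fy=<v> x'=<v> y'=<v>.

F_att = 1/4·(g−p) = 1/4·(14,4) = (3.5000,1.0000)
o1: d²=74 > ρ²=56 → inactive
o2: d²=106 > ρ²=56 → inactive
o3: d²=5 ≤ ρ²=56; F_rep = 19·(-2,1)/5² = (-1.5200,0.7600)
F = F_att + ΣF_rep = (1.9800,1.7600)
p' = p + 1/4·F = (-3.5050,3.4400)

Fx=1.9800 Fy=1.7600 x'=-3.5050 y'=3.4400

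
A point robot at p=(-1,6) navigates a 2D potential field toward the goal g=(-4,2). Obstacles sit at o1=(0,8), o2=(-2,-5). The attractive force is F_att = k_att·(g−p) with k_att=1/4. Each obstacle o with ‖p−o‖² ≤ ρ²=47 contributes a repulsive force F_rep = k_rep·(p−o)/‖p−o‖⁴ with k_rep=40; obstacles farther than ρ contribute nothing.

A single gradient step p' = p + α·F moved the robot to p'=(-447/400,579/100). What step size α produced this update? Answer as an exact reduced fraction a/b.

α = 1/20

F_att = 1/4·(g−p) = 1/4·(-3,-4) = (-0.7500,-1.0000)
o1: d²=5 ≤ ρ²=47; F_rep = 40·(-1,-2)/5² = (-1.6000,-3.2000)
o2: d²=122 > ρ²=47 → inactive
F = F_att + ΣF_rep = (-2.3500,-4.2000)
Δp = p'−p = (-0.1175,-0.2100); α = Δx/Fx = (-47/400) / (-47/20) = 1/20
check: Δy/Fy = (-21/100) / (-21/5) = 1/20 ✓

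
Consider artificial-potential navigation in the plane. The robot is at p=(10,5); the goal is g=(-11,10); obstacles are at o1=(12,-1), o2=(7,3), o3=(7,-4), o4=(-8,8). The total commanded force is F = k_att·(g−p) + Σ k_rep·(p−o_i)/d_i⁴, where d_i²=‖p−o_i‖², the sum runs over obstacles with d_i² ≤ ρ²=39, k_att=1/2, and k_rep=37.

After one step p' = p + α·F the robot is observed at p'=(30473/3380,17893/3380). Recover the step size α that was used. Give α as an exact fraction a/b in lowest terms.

F_att = 1/2·(g−p) = 1/2·(-21,5) = (-10.5000,2.5000)
o1: d²=40 > ρ²=39 → inactive
o2: d²=13 ≤ ρ²=39; F_rep = 37·(3,2)/13² = (0.6568,0.4379)
o3: d²=90 > ρ²=39 → inactive
o4: d²=333 > ρ²=39 → inactive
F = F_att + ΣF_rep = (-9.8432,2.9379)
Δp = p'−p = (-0.9843,0.2938); α = Δx/Fx = (-3327/3380) / (-3327/338) = 1/10
check: Δy/Fy = (993/3380) / (993/338) = 1/10 ✓

α = 1/10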